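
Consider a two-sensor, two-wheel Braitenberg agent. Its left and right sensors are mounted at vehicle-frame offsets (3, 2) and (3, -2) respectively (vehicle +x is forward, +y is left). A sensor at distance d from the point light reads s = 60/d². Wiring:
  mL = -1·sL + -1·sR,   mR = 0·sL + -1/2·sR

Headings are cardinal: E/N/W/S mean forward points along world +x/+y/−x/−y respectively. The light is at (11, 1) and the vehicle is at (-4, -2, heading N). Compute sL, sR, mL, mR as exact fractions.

left sensor world pos  = (-6, 1); dL² = 289
right sensor world pos = (-2, 1); dR² = 169
sL = 60/289 = 60/289
sR = 60/169 = 60/169
mL = -1·sL + -1·sR = -27480/48841
mR = 0·sL + -1/2·sR = -30/169

60/289 60/169 -27480/48841 -30/169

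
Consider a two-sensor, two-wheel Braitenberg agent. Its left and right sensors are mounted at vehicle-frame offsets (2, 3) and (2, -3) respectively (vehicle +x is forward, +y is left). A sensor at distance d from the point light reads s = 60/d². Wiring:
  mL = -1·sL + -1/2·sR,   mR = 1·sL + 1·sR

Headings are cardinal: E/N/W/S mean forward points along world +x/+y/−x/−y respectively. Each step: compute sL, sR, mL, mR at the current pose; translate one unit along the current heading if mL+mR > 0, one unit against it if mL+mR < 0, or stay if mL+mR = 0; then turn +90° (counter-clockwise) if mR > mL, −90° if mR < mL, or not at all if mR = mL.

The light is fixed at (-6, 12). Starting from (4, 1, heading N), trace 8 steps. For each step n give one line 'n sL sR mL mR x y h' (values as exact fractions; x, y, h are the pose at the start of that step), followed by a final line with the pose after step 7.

0 6/13 6/25 -189/325 228/325 4 1 N
1 60/233 60/113 -13770/26329 20760/26329 4 2 W
2 5/24 1/3 -3/8 13/24 3 2 S
3 12/37 60/317 -4914/11729 6024/11729 3 1 E
4 6/13 6/25 -189/325 228/325 4 1 N
5 60/233 60/113 -13770/26329 20760/26329 4 2 W
6 5/24 1/3 -3/8 13/24 3 2 S
7 12/37 60/317 -4914/11729 6024/11729 3 1 E
final 4 1 N

n=0: pose=(4,1,N); sL=6/13, sR=6/25; mL=-189/325, mR=228/325; mL+mR=3/25 → advance +1; mR−mL=417/325 → turn +1·90°
n=1: pose=(4,2,W); sL=60/233, sR=60/113; mL=-13770/26329, mR=20760/26329; mL+mR=30/113 → advance +1; mR−mL=34530/26329 → turn +1·90°
n=2: pose=(3,2,S); sL=5/24, sR=1/3; mL=-3/8, mR=13/24; mL+mR=1/6 → advance +1; mR−mL=11/12 → turn +1·90°
n=3: pose=(3,1,E); sL=12/37, sR=60/317; mL=-4914/11729, mR=6024/11729; mL+mR=30/317 → advance +1; mR−mL=10938/11729 → turn +1·90°
n=4: pose=(4,1,N); sL=6/13, sR=6/25; mL=-189/325, mR=228/325; mL+mR=3/25 → advance +1; mR−mL=417/325 → turn +1·90°
n=5: pose=(4,2,W); sL=60/233, sR=60/113; mL=-13770/26329, mR=20760/26329; mL+mR=30/113 → advance +1; mR−mL=34530/26329 → turn +1·90°
n=6: pose=(3,2,S); sL=5/24, sR=1/3; mL=-3/8, mR=13/24; mL+mR=1/6 → advance +1; mR−mL=11/12 → turn +1·90°
n=7: pose=(3,1,E); sL=12/37, sR=60/317; mL=-4914/11729, mR=6024/11729; mL+mR=30/317 → advance +1; mR−mL=10938/11729 → turn +1·90°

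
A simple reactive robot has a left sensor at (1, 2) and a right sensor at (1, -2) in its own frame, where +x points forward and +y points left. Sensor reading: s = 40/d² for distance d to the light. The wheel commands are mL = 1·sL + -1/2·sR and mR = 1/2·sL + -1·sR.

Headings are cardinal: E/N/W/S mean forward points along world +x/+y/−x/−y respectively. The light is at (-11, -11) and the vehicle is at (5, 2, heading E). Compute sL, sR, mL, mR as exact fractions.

left sensor world pos  = (6, 4); dL² = 514
right sensor world pos = (6, 0); dR² = 410
sL = 40/514 = 20/257
sR = 40/410 = 4/41
mL = 1·sL + -1/2·sR = 306/10537
mR = 1/2·sL + -1·sR = -618/10537

20/257 4/41 306/10537 -618/10537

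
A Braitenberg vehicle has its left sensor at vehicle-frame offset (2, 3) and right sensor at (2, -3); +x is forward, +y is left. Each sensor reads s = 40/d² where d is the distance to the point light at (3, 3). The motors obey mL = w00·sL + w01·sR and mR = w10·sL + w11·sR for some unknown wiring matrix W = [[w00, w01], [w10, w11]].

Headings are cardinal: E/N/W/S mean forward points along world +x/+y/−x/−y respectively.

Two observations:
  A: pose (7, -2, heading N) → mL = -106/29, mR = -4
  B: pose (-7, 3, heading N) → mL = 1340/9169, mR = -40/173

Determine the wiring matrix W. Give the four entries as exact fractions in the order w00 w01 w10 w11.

obs A: pose=(7,-2,N) → sL=4, sR=20/29, mL=-106/29, mR=-4
obs B: pose=(-7,3,N) → sL=40/173, sR=40/53, mL=1340/9169, mR=-40/173
sensor matrix S = [[4, 20/29], [40/173, 40/53]]; det S = 760320/265901
solve [mL_A; mL_B] = S·[w00; w01] and [mR_A; mR_B] = S·[w10; w11]:
  w00 = -1, w01 = 1/2, w10 = -1, w11 = 0

-1 1/2 -1 0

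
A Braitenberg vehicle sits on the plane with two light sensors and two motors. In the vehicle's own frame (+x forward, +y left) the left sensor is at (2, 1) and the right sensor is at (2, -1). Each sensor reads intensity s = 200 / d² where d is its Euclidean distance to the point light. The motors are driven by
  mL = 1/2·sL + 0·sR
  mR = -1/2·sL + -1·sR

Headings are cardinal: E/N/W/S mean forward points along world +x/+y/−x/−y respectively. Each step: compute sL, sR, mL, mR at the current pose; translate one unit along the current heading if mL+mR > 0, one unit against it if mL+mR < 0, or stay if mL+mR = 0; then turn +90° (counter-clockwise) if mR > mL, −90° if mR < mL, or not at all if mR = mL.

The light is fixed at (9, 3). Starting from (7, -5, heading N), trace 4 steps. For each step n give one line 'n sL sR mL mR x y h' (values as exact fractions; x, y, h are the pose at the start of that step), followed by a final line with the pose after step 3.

0 40/9 200/37 20/9 -2540/333 7 -5 N
1 25/8 2 25/16 -57/16 7 -6 E
2 8/5 200/137 4/5 -1548/685 6 -6 S
3 100/53 100/37 50/53 -7150/1961 6 -5 W
final 7 -5 N

n=0: pose=(7,-5,N); sL=40/9, sR=200/37; mL=20/9, mR=-2540/333; mL+mR=-200/37 → advance -1; mR−mL=-3280/333 → turn -1·90°
n=1: pose=(7,-6,E); sL=25/8, sR=2; mL=25/16, mR=-57/16; mL+mR=-2 → advance -1; mR−mL=-41/8 → turn -1·90°
n=2: pose=(6,-6,S); sL=8/5, sR=200/137; mL=4/5, mR=-1548/685; mL+mR=-200/137 → advance -1; mR−mL=-2096/685 → turn -1·90°
n=3: pose=(6,-5,W); sL=100/53, sR=100/37; mL=50/53, mR=-7150/1961; mL+mR=-100/37 → advance -1; mR−mL=-9000/1961 → turn -1·90°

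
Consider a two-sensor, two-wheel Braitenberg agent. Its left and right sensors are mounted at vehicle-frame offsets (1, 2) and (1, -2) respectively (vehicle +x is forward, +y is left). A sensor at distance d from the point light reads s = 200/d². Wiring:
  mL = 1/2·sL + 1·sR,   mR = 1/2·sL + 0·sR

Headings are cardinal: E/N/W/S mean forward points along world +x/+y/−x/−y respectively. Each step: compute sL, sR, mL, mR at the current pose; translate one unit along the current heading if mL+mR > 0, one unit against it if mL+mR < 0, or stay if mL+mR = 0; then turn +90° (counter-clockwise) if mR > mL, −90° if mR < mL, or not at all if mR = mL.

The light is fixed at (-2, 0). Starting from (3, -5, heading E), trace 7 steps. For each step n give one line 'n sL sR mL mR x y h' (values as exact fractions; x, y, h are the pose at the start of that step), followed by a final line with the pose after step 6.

n=0: pose=(3,-5,E); sL=40/9, sR=40/17; mL=700/153, mR=20/9; mL+mR=1040/153 → advance +1; mR−mL=-40/17 → turn -1·90°
n=1: pose=(4,-5,S); sL=2, sR=50/13; mL=63/13, mR=1; mL+mR=76/13 → advance +1; mR−mL=-50/13 → turn -1·90°
n=2: pose=(4,-6,W); sL=200/89, sR=200/41; mL=21900/3649, mR=100/89; mL+mR=26000/3649 → advance +1; mR−mL=-200/41 → turn -1·90°
n=3: pose=(3,-6,N); sL=100/17, sR=100/37; mL=3550/629, mR=50/17; mL+mR=5400/629 → advance +1; mR−mL=-100/37 → turn -1·90°
n=4: pose=(3,-5,E); sL=40/9, sR=40/17; mL=700/153, mR=20/9; mL+mR=1040/153 → advance +1; mR−mL=-40/17 → turn -1·90°
n=5: pose=(4,-5,S); sL=2, sR=50/13; mL=63/13, mR=1; mL+mR=76/13 → advance +1; mR−mL=-50/13 → turn -1·90°
n=6: pose=(4,-6,W); sL=200/89, sR=200/41; mL=21900/3649, mR=100/89; mL+mR=26000/3649 → advance +1; mR−mL=-200/41 → turn -1·90°

0 40/9 40/17 700/153 20/9 3 -5 E
1 2 50/13 63/13 1 4 -5 S
2 200/89 200/41 21900/3649 100/89 4 -6 W
3 100/17 100/37 3550/629 50/17 3 -6 N
4 40/9 40/17 700/153 20/9 3 -5 E
5 2 50/13 63/13 1 4 -5 S
6 200/89 200/41 21900/3649 100/89 4 -6 W
final 3 -6 N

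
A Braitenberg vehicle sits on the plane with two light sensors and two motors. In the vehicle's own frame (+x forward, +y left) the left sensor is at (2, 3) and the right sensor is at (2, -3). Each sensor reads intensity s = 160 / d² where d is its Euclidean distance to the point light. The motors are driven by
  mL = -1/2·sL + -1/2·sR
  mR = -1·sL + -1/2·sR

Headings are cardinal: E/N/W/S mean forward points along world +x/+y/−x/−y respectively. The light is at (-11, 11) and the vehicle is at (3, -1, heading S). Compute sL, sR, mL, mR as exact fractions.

left sensor world pos  = (6, -3); dL² = 485
right sensor world pos = (0, -3); dR² = 317
sL = 160/485 = 32/97
sR = 160/317 = 160/317
mL = -1/2·sL + -1/2·sR = -12832/30749
mR = -1·sL + -1/2·sR = -17904/30749

32/97 160/317 -12832/30749 -17904/30749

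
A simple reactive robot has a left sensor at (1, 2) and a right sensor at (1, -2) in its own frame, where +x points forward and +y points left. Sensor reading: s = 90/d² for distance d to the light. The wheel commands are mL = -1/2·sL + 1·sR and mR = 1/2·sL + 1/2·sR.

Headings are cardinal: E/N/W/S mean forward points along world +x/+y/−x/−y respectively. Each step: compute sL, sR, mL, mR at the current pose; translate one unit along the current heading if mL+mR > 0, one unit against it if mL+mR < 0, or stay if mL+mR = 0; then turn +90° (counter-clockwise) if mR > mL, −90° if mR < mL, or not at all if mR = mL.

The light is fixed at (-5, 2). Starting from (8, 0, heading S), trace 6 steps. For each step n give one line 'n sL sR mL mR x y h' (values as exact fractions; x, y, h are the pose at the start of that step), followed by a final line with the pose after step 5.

0 5/13 9/13 1/2 7/13 8 0 S
1 90/197 90/221 7785/43537 18810/43537 8 -1 E
2 45/74 9/26 81/1924 459/962 9 -1 N
3 18/37 90/169 1809/6253 3186/6253 9 0 W
4 5/13 9/13 1/2 7/13 8 0 S
5 90/197 90/221 7785/43537 18810/43537 8 -1 E
final 9 -1 N

n=0: pose=(8,0,S); sL=5/13, sR=9/13; mL=1/2, mR=7/13; mL+mR=27/26 → advance +1; mR−mL=1/26 → turn +1·90°
n=1: pose=(8,-1,E); sL=90/197, sR=90/221; mL=7785/43537, mR=18810/43537; mL+mR=135/221 → advance +1; mR−mL=11025/43537 → turn +1·90°
n=2: pose=(9,-1,N); sL=45/74, sR=9/26; mL=81/1924, mR=459/962; mL+mR=27/52 → advance +1; mR−mL=837/1924 → turn +1·90°
n=3: pose=(9,0,W); sL=18/37, sR=90/169; mL=1809/6253, mR=3186/6253; mL+mR=135/169 → advance +1; mR−mL=1377/6253 → turn +1·90°
n=4: pose=(8,0,S); sL=5/13, sR=9/13; mL=1/2, mR=7/13; mL+mR=27/26 → advance +1; mR−mL=1/26 → turn +1·90°
n=5: pose=(8,-1,E); sL=90/197, sR=90/221; mL=7785/43537, mR=18810/43537; mL+mR=135/221 → advance +1; mR−mL=11025/43537 → turn +1·90°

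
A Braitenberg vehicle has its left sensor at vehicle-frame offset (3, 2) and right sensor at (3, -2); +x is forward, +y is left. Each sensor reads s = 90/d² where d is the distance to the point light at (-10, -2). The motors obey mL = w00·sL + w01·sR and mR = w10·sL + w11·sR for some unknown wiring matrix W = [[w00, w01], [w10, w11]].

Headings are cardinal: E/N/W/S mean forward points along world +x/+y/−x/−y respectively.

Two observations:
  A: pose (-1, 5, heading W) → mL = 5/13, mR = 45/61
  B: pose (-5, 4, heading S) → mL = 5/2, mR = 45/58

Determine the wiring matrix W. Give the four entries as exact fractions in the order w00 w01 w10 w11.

0 1/2 1/2 0

obs A: pose=(-1,5,W) → sL=90/61, sR=10/13, mL=5/13, mR=45/61
obs B: pose=(-5,4,S) → sL=45/29, sR=5, mL=5/2, mR=45/58
sensor matrix S = [[90/61, 10/13], [45/29, 5]]; det S = 142200/22997
solve [mL_A; mL_B] = S·[w00; w01] and [mR_A; mR_B] = S·[w10; w11]:
  w00 = 0, w01 = 1/2, w10 = 1/2, w11 = 0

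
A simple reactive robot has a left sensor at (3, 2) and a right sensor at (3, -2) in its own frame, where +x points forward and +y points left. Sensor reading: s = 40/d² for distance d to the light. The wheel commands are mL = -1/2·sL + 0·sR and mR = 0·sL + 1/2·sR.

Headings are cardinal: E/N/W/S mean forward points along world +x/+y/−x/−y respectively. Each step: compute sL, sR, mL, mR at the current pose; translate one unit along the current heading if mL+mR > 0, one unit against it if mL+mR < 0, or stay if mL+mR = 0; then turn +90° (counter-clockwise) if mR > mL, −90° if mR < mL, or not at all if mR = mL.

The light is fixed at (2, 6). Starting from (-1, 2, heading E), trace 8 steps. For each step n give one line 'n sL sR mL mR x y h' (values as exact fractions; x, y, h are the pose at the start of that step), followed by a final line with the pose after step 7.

0 10 10/9 -5 5/9 -1 2 E
1 40/37 8 -20/37 4 -2 2 N
2 20/37 4/5 -10/37 2/5 -2 3 W
3 8/9 8/17 -4/9 4/17 -3 3 S
4 10 2 -5 1 -3 4 E
5 8/13 40/17 -4/13 20/17 -4 4 N
6 4/9 20/41 -2/9 10/41 -4 5 W
7 40/41 40/97 -20/41 20/97 -5 5 S
final -5 6 E

n=0: pose=(-1,2,E); sL=10, sR=10/9; mL=-5, mR=5/9; mL+mR=-40/9 → advance -1; mR−mL=50/9 → turn +1·90°
n=1: pose=(-2,2,N); sL=40/37, sR=8; mL=-20/37, mR=4; mL+mR=128/37 → advance +1; mR−mL=168/37 → turn +1·90°
n=2: pose=(-2,3,W); sL=20/37, sR=4/5; mL=-10/37, mR=2/5; mL+mR=24/185 → advance +1; mR−mL=124/185 → turn +1·90°
n=3: pose=(-3,3,S); sL=8/9, sR=8/17; mL=-4/9, mR=4/17; mL+mR=-32/153 → advance -1; mR−mL=104/153 → turn +1·90°
n=4: pose=(-3,4,E); sL=10, sR=2; mL=-5, mR=1; mL+mR=-4 → advance -1; mR−mL=6 → turn +1·90°
n=5: pose=(-4,4,N); sL=8/13, sR=40/17; mL=-4/13, mR=20/17; mL+mR=192/221 → advance +1; mR−mL=328/221 → turn +1·90°
n=6: pose=(-4,5,W); sL=4/9, sR=20/41; mL=-2/9, mR=10/41; mL+mR=8/369 → advance +1; mR−mL=172/369 → turn +1·90°
n=7: pose=(-5,5,S); sL=40/41, sR=40/97; mL=-20/41, mR=20/97; mL+mR=-1120/3977 → advance -1; mR−mL=2760/3977 → turn +1·90°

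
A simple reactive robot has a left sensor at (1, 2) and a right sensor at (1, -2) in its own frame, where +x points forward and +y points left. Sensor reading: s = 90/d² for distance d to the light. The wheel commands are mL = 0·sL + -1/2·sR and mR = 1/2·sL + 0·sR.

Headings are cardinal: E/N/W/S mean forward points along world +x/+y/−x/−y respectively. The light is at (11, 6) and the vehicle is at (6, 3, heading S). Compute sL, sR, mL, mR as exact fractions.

18/5 18/13 -9/13 9/5

left sensor world pos  = (8, 2); dL² = 25
right sensor world pos = (4, 2); dR² = 65
sL = 90/25 = 18/5
sR = 90/65 = 18/13
mL = 0·sL + -1/2·sR = -9/13
mR = 1/2·sL + 0·sR = 9/5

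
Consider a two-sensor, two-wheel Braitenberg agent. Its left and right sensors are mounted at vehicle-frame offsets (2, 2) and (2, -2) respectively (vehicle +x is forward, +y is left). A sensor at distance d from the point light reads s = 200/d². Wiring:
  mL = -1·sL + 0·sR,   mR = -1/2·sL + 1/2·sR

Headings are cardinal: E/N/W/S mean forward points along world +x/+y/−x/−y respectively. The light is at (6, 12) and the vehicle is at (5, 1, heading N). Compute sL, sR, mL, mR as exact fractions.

20/9 100/41 -20/9 40/369

left sensor world pos  = (3, 3); dL² = 90
right sensor world pos = (7, 3); dR² = 82
sL = 200/90 = 20/9
sR = 200/82 = 100/41
mL = -1·sL + 0·sR = -20/9
mR = -1/2·sL + 1/2·sR = 40/369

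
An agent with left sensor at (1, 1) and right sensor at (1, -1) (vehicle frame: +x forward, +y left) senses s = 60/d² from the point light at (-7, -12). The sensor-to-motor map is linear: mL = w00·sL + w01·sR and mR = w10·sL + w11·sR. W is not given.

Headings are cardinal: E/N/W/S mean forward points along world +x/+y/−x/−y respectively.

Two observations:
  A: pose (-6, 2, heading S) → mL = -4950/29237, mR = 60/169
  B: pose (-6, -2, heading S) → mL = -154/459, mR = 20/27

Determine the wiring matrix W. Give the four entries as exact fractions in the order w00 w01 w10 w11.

obs A: pose=(-6,2,S) → sL=60/173, sR=60/169, mL=-4950/29237, mR=60/169
obs B: pose=(-6,-2,S) → sL=12/17, sR=20/27, mL=-154/459, mR=20/27
sensor matrix S = [[60/173, 60/169], [12/17, 20/27]]; det S = 28160/4473261
solve [mL_A; mL_B] = S·[w00; w01] and [mR_A; mR_B] = S·[w10; w11]:
  w00 = -1, w01 = 1/2, w10 = 0, w11 = 1

-1 1/2 0 1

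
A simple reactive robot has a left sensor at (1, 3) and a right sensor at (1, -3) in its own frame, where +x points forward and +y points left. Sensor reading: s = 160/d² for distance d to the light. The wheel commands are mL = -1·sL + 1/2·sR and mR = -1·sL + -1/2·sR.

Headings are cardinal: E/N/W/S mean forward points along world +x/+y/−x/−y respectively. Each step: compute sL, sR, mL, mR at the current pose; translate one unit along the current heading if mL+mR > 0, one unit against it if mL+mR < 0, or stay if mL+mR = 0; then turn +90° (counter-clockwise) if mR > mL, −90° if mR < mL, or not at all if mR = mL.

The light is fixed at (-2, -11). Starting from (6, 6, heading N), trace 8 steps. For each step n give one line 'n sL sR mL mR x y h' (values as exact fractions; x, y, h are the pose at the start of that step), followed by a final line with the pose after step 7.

0 160/349 32/89 -8656/31061 -19824/31061 6 6 N
1 80/221 16/25 -232/5525 -3768/5525 6 5 E
2 32/65 160/241 -2512/15665 -12912/15665 5 5 S
3 20/29 40/109 -1600/3161 -2760/3161 5 6 W
4 160/349 32/89 -8656/31061 -19824/31061 6 6 N
5 80/221 16/25 -232/5525 -3768/5525 6 5 E
6 32/65 160/241 -2512/15665 -12912/15665 5 5 S
7 20/29 40/109 -1600/3161 -2760/3161 5 6 W
final 6 6 N

n=0: pose=(6,6,N); sL=160/349, sR=32/89; mL=-8656/31061, mR=-19824/31061; mL+mR=-320/349 → advance -1; mR−mL=-32/89 → turn -1·90°
n=1: pose=(6,5,E); sL=80/221, sR=16/25; mL=-232/5525, mR=-3768/5525; mL+mR=-160/221 → advance -1; mR−mL=-16/25 → turn -1·90°
n=2: pose=(5,5,S); sL=32/65, sR=160/241; mL=-2512/15665, mR=-12912/15665; mL+mR=-64/65 → advance -1; mR−mL=-160/241 → turn -1·90°
n=3: pose=(5,6,W); sL=20/29, sR=40/109; mL=-1600/3161, mR=-2760/3161; mL+mR=-40/29 → advance -1; mR−mL=-40/109 → turn -1·90°
n=4: pose=(6,6,N); sL=160/349, sR=32/89; mL=-8656/31061, mR=-19824/31061; mL+mR=-320/349 → advance -1; mR−mL=-32/89 → turn -1·90°
n=5: pose=(6,5,E); sL=80/221, sR=16/25; mL=-232/5525, mR=-3768/5525; mL+mR=-160/221 → advance -1; mR−mL=-16/25 → turn -1·90°
n=6: pose=(5,5,S); sL=32/65, sR=160/241; mL=-2512/15665, mR=-12912/15665; mL+mR=-64/65 → advance -1; mR−mL=-160/241 → turn -1·90°
n=7: pose=(5,6,W); sL=20/29, sR=40/109; mL=-1600/3161, mR=-2760/3161; mL+mR=-40/29 → advance -1; mR−mL=-40/109 → turn -1·90°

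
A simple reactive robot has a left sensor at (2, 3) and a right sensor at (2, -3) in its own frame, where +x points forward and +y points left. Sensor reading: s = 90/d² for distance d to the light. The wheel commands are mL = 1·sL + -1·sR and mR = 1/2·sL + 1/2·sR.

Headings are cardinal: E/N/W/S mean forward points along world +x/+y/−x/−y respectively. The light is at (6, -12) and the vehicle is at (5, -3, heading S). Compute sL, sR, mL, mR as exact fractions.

90/53 18/13 216/689 1062/689

left sensor world pos  = (8, -5); dL² = 53
right sensor world pos = (2, -5); dR² = 65
sL = 90/53 = 90/53
sR = 90/65 = 18/13
mL = 1·sL + -1·sR = 216/689
mR = 1/2·sL + 1/2·sR = 1062/689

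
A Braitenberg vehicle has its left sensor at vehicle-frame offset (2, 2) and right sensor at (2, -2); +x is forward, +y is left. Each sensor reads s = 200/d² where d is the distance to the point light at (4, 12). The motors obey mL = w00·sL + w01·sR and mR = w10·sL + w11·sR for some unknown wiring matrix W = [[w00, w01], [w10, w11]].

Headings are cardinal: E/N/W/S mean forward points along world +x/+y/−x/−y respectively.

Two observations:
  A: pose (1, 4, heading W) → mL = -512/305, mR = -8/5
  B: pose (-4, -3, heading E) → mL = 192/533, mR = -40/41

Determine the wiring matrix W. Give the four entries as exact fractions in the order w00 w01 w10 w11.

obs A: pose=(1,4,W) → sL=8/5, sR=200/61, mL=-512/305, mR=-8/5
obs B: pose=(-4,-3,E) → sL=40/41, sR=8/13, mL=192/533, mR=-40/41
sensor matrix S = [[8/5, 200/61], [40/41, 8/13]]; det S = -359936/162565
solve [mL_A; mL_B] = S·[w00; w01] and [mR_A; mR_B] = S·[w10; w11]:
  w00 = 1, w01 = -1, w10 = -1, w11 = 0

1 -1 -1 0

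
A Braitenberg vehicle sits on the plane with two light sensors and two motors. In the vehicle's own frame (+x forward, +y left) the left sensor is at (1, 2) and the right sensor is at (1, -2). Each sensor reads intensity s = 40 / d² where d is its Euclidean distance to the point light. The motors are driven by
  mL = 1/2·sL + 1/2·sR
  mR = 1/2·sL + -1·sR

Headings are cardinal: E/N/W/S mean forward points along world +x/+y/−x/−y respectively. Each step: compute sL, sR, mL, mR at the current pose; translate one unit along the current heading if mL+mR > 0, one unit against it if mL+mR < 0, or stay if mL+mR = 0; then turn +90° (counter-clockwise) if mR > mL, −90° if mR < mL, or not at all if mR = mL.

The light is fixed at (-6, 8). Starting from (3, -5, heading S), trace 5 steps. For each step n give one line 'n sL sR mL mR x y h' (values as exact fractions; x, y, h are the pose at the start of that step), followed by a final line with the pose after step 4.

0 40/317 8/49 2248/15533 -1556/15533 3 -5 S
1 1/8 5/26 33/208 -27/208 3 -6 W
2 8/41 40/269 1896/11029 -564/11029 2 -6 N
3 20/101 20/153 2540/15453 -490/15453 2 -5 E
4 40/317 8/49 2248/15533 -1556/15533 3 -5 S
final 3 -6 W

n=0: pose=(3,-5,S); sL=40/317, sR=8/49; mL=2248/15533, mR=-1556/15533; mL+mR=692/15533 → advance +1; mR−mL=-12/49 → turn -1·90°
n=1: pose=(3,-6,W); sL=1/8, sR=5/26; mL=33/208, mR=-27/208; mL+mR=3/104 → advance +1; mR−mL=-15/52 → turn -1·90°
n=2: pose=(2,-6,N); sL=8/41, sR=40/269; mL=1896/11029, mR=-564/11029; mL+mR=1332/11029 → advance +1; mR−mL=-60/269 → turn -1·90°
n=3: pose=(2,-5,E); sL=20/101, sR=20/153; mL=2540/15453, mR=-490/15453; mL+mR=2050/15453 → advance +1; mR−mL=-10/51 → turn -1·90°
n=4: pose=(3,-5,S); sL=40/317, sR=8/49; mL=2248/15533, mR=-1556/15533; mL+mR=692/15533 → advance +1; mR−mL=-12/49 → turn -1·90°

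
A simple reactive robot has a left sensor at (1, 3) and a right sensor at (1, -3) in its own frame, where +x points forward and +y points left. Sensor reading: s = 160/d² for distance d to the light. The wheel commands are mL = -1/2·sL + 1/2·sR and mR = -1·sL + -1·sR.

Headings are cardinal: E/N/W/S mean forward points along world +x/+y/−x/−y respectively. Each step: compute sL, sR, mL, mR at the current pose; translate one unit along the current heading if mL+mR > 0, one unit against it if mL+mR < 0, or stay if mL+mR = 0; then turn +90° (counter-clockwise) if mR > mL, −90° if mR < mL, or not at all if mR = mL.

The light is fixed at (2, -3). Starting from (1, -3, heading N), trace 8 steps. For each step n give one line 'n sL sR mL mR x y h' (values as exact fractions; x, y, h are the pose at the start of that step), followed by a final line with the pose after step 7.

n=0: pose=(1,-3,N); sL=160/17, sR=32; mL=192/17, mR=-704/17; mL+mR=-512/17 → advance -1; mR−mL=-896/17 → turn -1·90°
n=1: pose=(1,-4,E); sL=40, sR=10; mL=-15, mR=-50; mL+mR=-65 → advance -1; mR−mL=-35 → turn -1·90°
n=2: pose=(0,-4,S); sL=32, sR=160/29; mL=-384/29, mR=-1088/29; mL+mR=-1472/29 → advance -1; mR−mL=-704/29 → turn -1·90°
n=3: pose=(0,-3,W); sL=80/9, sR=80/9; mL=0, mR=-160/9; mL+mR=-160/9 → advance -1; mR−mL=-160/9 → turn -1·90°
n=4: pose=(1,-3,N); sL=160/17, sR=32; mL=192/17, mR=-704/17; mL+mR=-512/17 → advance -1; mR−mL=-896/17 → turn -1·90°
n=5: pose=(1,-4,E); sL=40, sR=10; mL=-15, mR=-50; mL+mR=-65 → advance -1; mR−mL=-35 → turn -1·90°
n=6: pose=(0,-4,S); sL=32, sR=160/29; mL=-384/29, mR=-1088/29; mL+mR=-1472/29 → advance -1; mR−mL=-704/29 → turn -1·90°
n=7: pose=(0,-3,W); sL=80/9, sR=80/9; mL=0, mR=-160/9; mL+mR=-160/9 → advance -1; mR−mL=-160/9 → turn -1·90°

0 160/17 32 192/17 -704/17 1 -3 N
1 40 10 -15 -50 1 -4 E
2 32 160/29 -384/29 -1088/29 0 -4 S
3 80/9 80/9 0 -160/9 0 -3 W
4 160/17 32 192/17 -704/17 1 -3 N
5 40 10 -15 -50 1 -4 E
6 32 160/29 -384/29 -1088/29 0 -4 S
7 80/9 80/9 0 -160/9 0 -3 W
final 1 -3 N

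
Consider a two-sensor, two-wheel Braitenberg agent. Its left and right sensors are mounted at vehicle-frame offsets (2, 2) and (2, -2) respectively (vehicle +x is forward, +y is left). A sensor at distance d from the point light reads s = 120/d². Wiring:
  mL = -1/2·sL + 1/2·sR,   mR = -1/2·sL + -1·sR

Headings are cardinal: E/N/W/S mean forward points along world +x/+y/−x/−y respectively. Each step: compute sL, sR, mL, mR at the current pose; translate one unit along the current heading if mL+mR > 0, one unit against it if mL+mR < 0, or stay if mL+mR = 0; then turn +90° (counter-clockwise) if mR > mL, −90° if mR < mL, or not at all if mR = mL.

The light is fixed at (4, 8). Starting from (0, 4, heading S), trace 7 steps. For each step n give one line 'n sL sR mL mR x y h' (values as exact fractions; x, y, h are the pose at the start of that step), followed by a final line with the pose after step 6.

0 3 5/3 -2/3 -19/6 0 4 S
1 120/61 120/37 1440/2257 -9540/2257 0 5 W
2 60/13 60 360/13 -810/13 1 5 N
3 24 120/37 -384/37 -564/37 1 4 E
4 3 5/3 -2/3 -19/6 0 4 S
5 120/61 120/37 1440/2257 -9540/2257 0 5 W
6 60/13 60 360/13 -810/13 1 5 N
final 1 4 E

n=0: pose=(0,4,S); sL=3, sR=5/3; mL=-2/3, mR=-19/6; mL+mR=-23/6 → advance -1; mR−mL=-5/2 → turn -1·90°
n=1: pose=(0,5,W); sL=120/61, sR=120/37; mL=1440/2257, mR=-9540/2257; mL+mR=-8100/2257 → advance -1; mR−mL=-180/37 → turn -1·90°
n=2: pose=(1,5,N); sL=60/13, sR=60; mL=360/13, mR=-810/13; mL+mR=-450/13 → advance -1; mR−mL=-90 → turn -1·90°
n=3: pose=(1,4,E); sL=24, sR=120/37; mL=-384/37, mR=-564/37; mL+mR=-948/37 → advance -1; mR−mL=-180/37 → turn -1·90°
n=4: pose=(0,4,S); sL=3, sR=5/3; mL=-2/3, mR=-19/6; mL+mR=-23/6 → advance -1; mR−mL=-5/2 → turn -1·90°
n=5: pose=(0,5,W); sL=120/61, sR=120/37; mL=1440/2257, mR=-9540/2257; mL+mR=-8100/2257 → advance -1; mR−mL=-180/37 → turn -1·90°
n=6: pose=(1,5,N); sL=60/13, sR=60; mL=360/13, mR=-810/13; mL+mR=-450/13 → advance -1; mR−mL=-90 → turn -1·90°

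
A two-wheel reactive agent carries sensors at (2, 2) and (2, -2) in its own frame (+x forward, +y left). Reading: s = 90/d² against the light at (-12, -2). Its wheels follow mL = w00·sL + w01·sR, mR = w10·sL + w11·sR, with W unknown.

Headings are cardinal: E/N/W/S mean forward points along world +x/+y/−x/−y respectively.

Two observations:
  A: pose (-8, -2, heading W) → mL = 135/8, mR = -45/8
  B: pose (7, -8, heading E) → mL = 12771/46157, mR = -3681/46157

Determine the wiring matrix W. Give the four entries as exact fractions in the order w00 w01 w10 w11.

obs A: pose=(-8,-2,W) → sL=45/4, sR=45/4, mL=135/8, mR=-45/8
obs B: pose=(7,-8,E) → sL=90/457, sR=18/101, mL=12771/46157, mR=-3681/46157
sensor matrix S = [[45/4, 45/4], [90/457, 18/101]]; det S = -9720/46157
solve [mL_A; mL_B] = S·[w00; w01] and [mR_A; mR_B] = S·[w10; w11]:
  w00 = 1/2, w01 = 1, w10 = 1/2, w11 = -1

1/2 1 1/2 -1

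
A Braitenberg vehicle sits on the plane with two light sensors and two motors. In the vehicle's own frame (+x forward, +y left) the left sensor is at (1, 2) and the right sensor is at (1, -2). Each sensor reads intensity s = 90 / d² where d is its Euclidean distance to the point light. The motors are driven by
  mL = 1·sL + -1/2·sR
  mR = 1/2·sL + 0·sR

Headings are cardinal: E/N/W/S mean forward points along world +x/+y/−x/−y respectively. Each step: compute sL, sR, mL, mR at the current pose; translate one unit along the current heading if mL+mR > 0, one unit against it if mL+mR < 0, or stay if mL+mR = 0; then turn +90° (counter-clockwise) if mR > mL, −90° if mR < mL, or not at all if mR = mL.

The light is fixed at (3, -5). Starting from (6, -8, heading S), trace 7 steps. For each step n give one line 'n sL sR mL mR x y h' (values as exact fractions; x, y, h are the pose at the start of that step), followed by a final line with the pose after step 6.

n=0: pose=(6,-8,S); sL=90/41, sR=90/17; mL=-315/697, mR=45/41; mL+mR=450/697 → advance +1; mR−mL=1080/697 → turn +1·90°
n=1: pose=(6,-9,E); sL=9/2, sR=45/26; mL=189/52, mR=9/4; mL+mR=153/26 → advance +1; mR−mL=-18/13 → turn -1·90°
n=2: pose=(7,-9,S); sL=90/61, sR=90/29; mL=-135/1769, mR=45/61; mL+mR=1170/1769 → advance +1; mR−mL=1440/1769 → turn +1·90°
n=3: pose=(7,-10,E); sL=45/17, sR=45/37; mL=2565/1258, mR=45/34; mL+mR=2115/629 → advance +1; mR−mL=-450/629 → turn -1·90°
n=4: pose=(8,-10,S); sL=18/17, sR=2; mL=1/17, mR=9/17; mL+mR=10/17 → advance +1; mR−mL=8/17 → turn +1·90°
n=5: pose=(8,-11,E); sL=45/26, sR=9/10; mL=333/260, mR=45/52; mL+mR=279/130 → advance +1; mR−mL=-27/65 → turn -1·90°
n=6: pose=(9,-11,S); sL=90/113, sR=18/13; mL=153/1469, mR=45/113; mL+mR=738/1469 → advance +1; mR−mL=432/1469 → turn +1·90°

0 90/41 90/17 -315/697 45/41 6 -8 S
1 9/2 45/26 189/52 9/4 6 -9 E
2 90/61 90/29 -135/1769 45/61 7 -9 S
3 45/17 45/37 2565/1258 45/34 7 -10 E
4 18/17 2 1/17 9/17 8 -10 S
5 45/26 9/10 333/260 45/52 8 -11 E
6 90/113 18/13 153/1469 45/113 9 -11 S
final 9 -12 E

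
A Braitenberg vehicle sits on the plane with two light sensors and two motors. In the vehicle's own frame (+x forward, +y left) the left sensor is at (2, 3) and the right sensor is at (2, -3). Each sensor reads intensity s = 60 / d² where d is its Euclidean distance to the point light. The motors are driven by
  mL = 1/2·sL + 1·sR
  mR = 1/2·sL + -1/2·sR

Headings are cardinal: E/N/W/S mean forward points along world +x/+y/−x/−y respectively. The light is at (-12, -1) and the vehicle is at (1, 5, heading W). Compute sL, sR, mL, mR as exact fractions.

left sensor world pos  = (-1, 2); dL² = 130
right sensor world pos = (-1, 8); dR² = 202
sL = 60/130 = 6/13
sR = 60/202 = 30/101
mL = 1/2·sL + 1·sR = 693/1313
mR = 1/2·sL + -1/2·sR = 108/1313

6/13 30/101 693/1313 108/1313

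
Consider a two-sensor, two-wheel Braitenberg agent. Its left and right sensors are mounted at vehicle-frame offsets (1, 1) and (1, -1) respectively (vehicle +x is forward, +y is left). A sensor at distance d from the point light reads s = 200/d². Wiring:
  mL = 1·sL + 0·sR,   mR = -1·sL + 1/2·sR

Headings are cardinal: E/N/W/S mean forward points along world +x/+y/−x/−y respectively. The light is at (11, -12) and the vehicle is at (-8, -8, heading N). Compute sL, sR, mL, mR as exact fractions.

left sensor world pos  = (-9, -7); dL² = 425
right sensor world pos = (-7, -7); dR² = 349
sL = 200/425 = 8/17
sR = 200/349 = 200/349
mL = 1·sL + 0·sR = 8/17
mR = -1·sL + 1/2·sR = -1092/5933

8/17 200/349 8/17 -1092/5933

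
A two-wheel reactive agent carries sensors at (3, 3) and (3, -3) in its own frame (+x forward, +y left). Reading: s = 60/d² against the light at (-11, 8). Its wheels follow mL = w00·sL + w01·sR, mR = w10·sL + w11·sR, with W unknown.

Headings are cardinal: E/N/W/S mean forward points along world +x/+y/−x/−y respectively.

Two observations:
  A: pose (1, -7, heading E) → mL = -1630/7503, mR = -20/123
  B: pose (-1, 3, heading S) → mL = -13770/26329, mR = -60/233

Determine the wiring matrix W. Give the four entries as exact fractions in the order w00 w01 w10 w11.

-1 -1/2 -1 0

obs A: pose=(1,-7,E) → sL=20/123, sR=20/183, mL=-1630/7503, mR=-20/123
obs B: pose=(-1,3,S) → sL=60/233, sR=60/113, mL=-13770/26329, mR=-60/233
sensor matrix S = [[20/123, 20/183], [60/233, 60/113]]; det S = 3832000/65848829
solve [mL_A; mL_B] = S·[w00; w01] and [mR_A; mR_B] = S·[w10; w11]:
  w00 = -1, w01 = -1/2, w10 = -1, w11 = 0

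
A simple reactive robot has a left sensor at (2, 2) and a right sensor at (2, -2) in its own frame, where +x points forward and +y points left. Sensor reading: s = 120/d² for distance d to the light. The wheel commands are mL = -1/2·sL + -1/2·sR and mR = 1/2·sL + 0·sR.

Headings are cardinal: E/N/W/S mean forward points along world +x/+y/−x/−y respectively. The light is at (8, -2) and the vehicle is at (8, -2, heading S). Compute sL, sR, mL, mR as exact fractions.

left sensor world pos  = (10, -4); dL² = 8
right sensor world pos = (6, -4); dR² = 8
sL = 120/8 = 15
sR = 120/8 = 15
mL = -1/2·sL + -1/2·sR = -15
mR = 1/2·sL + 0·sR = 15/2

15 15 -15 15/2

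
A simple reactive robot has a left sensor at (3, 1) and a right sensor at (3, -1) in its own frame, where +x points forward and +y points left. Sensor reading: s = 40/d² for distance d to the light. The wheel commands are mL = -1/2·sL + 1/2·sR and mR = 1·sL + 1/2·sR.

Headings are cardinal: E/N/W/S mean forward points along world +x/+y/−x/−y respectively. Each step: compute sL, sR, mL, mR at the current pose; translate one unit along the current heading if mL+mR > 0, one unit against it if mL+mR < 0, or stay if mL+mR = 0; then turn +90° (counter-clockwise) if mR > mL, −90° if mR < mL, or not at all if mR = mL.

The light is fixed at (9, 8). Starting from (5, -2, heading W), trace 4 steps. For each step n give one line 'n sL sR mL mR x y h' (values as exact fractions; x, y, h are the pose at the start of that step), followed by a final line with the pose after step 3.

n=0: pose=(5,-2,W); sL=4/17, sR=4/13; mL=8/221, mR=86/221; mL+mR=94/221 → advance +1; mR−mL=6/17 → turn +1·90°
n=1: pose=(4,-2,S); sL=8/37, sR=8/41; mL=-16/1517, mR=476/1517; mL+mR=460/1517 → advance +1; mR−mL=12/37 → turn +1·90°
n=2: pose=(4,-3,E); sL=5/13, sR=10/37; mL=-55/962, mR=250/481; mL+mR=445/962 → advance +1; mR−mL=15/26 → turn +1·90°
n=3: pose=(5,-3,N); sL=40/89, sR=40/73; mL=320/6497, mR=4700/6497; mL+mR=5020/6497 → advance +1; mR−mL=60/89 → turn +1·90°

0 4/17 4/13 8/221 86/221 5 -2 W
1 8/37 8/41 -16/1517 476/1517 4 -2 S
2 5/13 10/37 -55/962 250/481 4 -3 E
3 40/89 40/73 320/6497 4700/6497 5 -3 N
final 5 -2 W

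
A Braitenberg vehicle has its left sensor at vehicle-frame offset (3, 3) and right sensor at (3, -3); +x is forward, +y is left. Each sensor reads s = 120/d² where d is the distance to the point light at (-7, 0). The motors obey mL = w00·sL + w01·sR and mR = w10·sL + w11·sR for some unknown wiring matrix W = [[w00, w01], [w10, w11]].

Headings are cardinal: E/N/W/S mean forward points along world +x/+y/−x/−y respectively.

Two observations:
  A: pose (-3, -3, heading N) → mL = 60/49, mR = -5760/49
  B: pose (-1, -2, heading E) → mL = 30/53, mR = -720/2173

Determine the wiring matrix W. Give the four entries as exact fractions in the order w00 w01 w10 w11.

0 1/2 -1 1

obs A: pose=(-3,-3,N) → sL=120, sR=120/49, mL=60/49, mR=-5760/49
obs B: pose=(-1,-2,E) → sL=60/41, sR=60/53, mL=30/53, mR=-720/2173
sensor matrix S = [[120, 120/49], [60/41, 60/53]]; det S = 14083200/106477
solve [mL_A; mL_B] = S·[w00; w01] and [mR_A; mR_B] = S·[w10; w11]:
  w00 = 0, w01 = 1/2, w10 = -1, w11 = 1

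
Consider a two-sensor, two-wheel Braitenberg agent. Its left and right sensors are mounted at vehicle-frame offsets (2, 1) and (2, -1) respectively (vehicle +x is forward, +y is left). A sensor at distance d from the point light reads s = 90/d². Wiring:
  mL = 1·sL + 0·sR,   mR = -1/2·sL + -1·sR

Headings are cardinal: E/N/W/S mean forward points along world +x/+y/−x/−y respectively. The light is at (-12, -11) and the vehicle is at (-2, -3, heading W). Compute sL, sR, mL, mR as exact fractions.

left sensor world pos  = (-4, -4); dL² = 113
right sensor world pos = (-4, -2); dR² = 145
sL = 90/113 = 90/113
sR = 90/145 = 18/29
mL = 1·sL + 0·sR = 90/113
mR = -1/2·sL + -1·sR = -3339/3277

90/113 18/29 90/113 -3339/3277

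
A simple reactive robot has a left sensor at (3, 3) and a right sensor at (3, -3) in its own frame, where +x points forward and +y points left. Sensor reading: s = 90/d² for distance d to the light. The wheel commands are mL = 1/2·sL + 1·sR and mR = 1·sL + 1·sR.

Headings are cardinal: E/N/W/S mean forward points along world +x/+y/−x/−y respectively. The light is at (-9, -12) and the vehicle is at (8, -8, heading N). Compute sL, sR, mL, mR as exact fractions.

left sensor world pos  = (5, -5); dL² = 245
right sensor world pos = (11, -5); dR² = 449
sL = 90/245 = 18/49
sR = 90/449 = 90/449
mL = 1/2·sL + 1·sR = 8451/22001
mR = 1·sL + 1·sR = 12492/22001

18/49 90/449 8451/22001 12492/22001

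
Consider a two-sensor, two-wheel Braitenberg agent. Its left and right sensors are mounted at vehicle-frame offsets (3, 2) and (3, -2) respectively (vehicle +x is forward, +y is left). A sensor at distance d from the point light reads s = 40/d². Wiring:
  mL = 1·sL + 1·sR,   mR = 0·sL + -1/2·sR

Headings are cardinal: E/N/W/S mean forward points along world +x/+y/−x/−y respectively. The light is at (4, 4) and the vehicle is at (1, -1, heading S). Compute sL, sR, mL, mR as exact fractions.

8/13 40/89 1232/1157 -20/89

left sensor world pos  = (3, -4); dL² = 65
right sensor world pos = (-1, -4); dR² = 89
sL = 40/65 = 8/13
sR = 40/89 = 40/89
mL = 1·sL + 1·sR = 1232/1157
mR = 0·sL + -1/2·sR = -20/89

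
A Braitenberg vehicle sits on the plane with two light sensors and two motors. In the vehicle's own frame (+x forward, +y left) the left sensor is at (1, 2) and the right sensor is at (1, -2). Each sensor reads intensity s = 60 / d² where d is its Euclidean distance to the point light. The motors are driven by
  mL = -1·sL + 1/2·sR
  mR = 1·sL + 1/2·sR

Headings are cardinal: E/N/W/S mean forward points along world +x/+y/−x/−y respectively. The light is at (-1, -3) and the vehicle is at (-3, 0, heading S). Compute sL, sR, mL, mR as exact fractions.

15 3 -27/2 33/2

left sensor world pos  = (-1, -1); dL² = 4
right sensor world pos = (-5, -1); dR² = 20
sL = 60/4 = 15
sR = 60/20 = 3
mL = -1·sL + 1/2·sR = -27/2
mR = 1·sL + 1/2·sR = 33/2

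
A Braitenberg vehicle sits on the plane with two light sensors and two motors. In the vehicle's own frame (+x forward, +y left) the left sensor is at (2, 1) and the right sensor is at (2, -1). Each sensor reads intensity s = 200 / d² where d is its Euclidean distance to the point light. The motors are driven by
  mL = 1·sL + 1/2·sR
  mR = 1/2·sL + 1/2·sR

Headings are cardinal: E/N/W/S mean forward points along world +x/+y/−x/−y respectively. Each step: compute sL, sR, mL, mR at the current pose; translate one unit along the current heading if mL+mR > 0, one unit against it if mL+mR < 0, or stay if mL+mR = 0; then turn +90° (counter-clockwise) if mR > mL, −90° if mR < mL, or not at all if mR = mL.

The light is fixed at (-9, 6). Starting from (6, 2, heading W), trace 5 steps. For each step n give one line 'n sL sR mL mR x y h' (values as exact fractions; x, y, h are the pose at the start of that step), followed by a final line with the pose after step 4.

n=0: pose=(6,2,W); sL=100/97, sR=100/89; mL=13750/8633, mR=9300/8633; mL+mR=23050/8633 → advance +1; mR−mL=-50/97 → turn -1·90°
n=1: pose=(5,2,N); sL=200/173, sR=200/229; mL=63100/39617, mR=40200/39617; mL+mR=103300/39617 → advance +1; mR−mL=-100/173 → turn -1·90°
n=2: pose=(5,3,E); sL=10/13, sR=25/34; mL=1005/884, mR=665/884; mL+mR=835/442 → advance +1; mR−mL=-5/13 → turn -1·90°
n=3: pose=(6,3,S); sL=200/281, sR=200/221; mL=72300/62101, mR=50200/62101; mL+mR=122500/62101 → advance +1; mR−mL=-100/281 → turn -1·90°
n=4: pose=(6,2,W); sL=100/97, sR=100/89; mL=13750/8633, mR=9300/8633; mL+mR=23050/8633 → advance +1; mR−mL=-50/97 → turn -1·90°

0 100/97 100/89 13750/8633 9300/8633 6 2 W
1 200/173 200/229 63100/39617 40200/39617 5 2 N
2 10/13 25/34 1005/884 665/884 5 3 E
3 200/281 200/221 72300/62101 50200/62101 6 3 S
4 100/97 100/89 13750/8633 9300/8633 6 2 W
final 5 2 N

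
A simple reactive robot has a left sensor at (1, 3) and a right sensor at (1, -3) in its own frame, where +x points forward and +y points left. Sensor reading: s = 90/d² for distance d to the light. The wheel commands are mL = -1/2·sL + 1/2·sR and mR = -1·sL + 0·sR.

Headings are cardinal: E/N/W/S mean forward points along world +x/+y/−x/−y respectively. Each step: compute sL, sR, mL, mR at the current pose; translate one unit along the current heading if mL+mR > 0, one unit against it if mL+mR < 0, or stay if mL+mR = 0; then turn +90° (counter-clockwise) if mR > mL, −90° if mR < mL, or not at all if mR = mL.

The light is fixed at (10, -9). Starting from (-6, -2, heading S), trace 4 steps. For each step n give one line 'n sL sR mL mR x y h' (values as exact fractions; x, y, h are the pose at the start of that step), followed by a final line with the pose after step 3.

n=0: pose=(-6,-2,S); sL=18/41, sR=90/397; mL=-1728/16277, mR=-18/41; mL+mR=-8874/16277 → advance -1; mR−mL=-5418/16277 → turn -1·90°
n=1: pose=(-6,-1,W); sL=45/157, sR=9/41; mL=-216/6437, mR=-45/157; mL+mR=-2061/6437 → advance -1; mR−mL=-1629/6437 → turn -1·90°
n=2: pose=(-5,-1,N); sL=2/9, sR=2/5; mL=4/45, mR=-2/9; mL+mR=-2/15 → advance -1; mR−mL=-14/45 → turn -1·90°
n=3: pose=(-5,-2,E); sL=45/148, sR=45/106; mL=945/15688, mR=-45/148; mL+mR=-3825/15688 → advance -1; mR−mL=-5715/15688 → turn -1·90°

0 18/41 90/397 -1728/16277 -18/41 -6 -2 S
1 45/157 9/41 -216/6437 -45/157 -6 -1 W
2 2/9 2/5 4/45 -2/9 -5 -1 N
3 45/148 45/106 945/15688 -45/148 -5 -2 E
final -6 -2 S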